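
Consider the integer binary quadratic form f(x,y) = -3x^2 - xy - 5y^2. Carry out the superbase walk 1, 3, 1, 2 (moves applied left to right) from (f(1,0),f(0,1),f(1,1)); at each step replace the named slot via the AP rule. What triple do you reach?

start (-3,-5,-9) = (f(1,0),f(0,1),f(1,1))
replace slot 1: 2·((-5)+(-9)) − (-3) = -25 → (-25,-5,-9)
replace slot 3: 2·((-25)+(-5)) − (-9) = -51 → (-25,-5,-51)
replace slot 1: 2·((-5)+(-51)) − (-25) = -87 → (-87,-5,-51)
replace slot 2: 2·((-87)+(-51)) − (-5) = -271 → (-87,-271,-51)

-87,-271,-51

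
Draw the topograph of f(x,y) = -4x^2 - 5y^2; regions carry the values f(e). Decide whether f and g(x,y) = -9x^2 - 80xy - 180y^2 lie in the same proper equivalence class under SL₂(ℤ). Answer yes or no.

D₁ = -80, D₂ = -80
f is negative-definite; reduce −f:
−f: reduced (well bottom): (4,0,5) with a≤c, −a<b≤a
flip sign back: reduced form of f is (-4,0,-5)
g is negative-definite; reduce −g:
−g: translate: b→8 (≡80 mod 18), so (9,80,180)→(9,8,4)
−g: flip: (9,8,4)→(4,-8,9)
−g: translate: b→0 (≡-8 mod 8), so (4,-8,9)→(4,0,5)
−g: reduced (well bottom): (4,0,5) with a≤c, −a<b≤a
flip sign back: reduced form of g is (-4,0,-5)
reduced forms (-4, 0, -5) vs (-4, 0, -5) ⇒ equivalent

yes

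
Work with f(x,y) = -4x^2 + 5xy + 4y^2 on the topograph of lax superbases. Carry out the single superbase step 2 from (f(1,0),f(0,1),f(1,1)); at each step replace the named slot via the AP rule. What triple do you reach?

start (-4,4,5) = (f(1,0),f(0,1),f(1,1))
replace slot 2: 2·((-4)+5) − 4 = -2 → (-4,-2,5)

-4,-2,5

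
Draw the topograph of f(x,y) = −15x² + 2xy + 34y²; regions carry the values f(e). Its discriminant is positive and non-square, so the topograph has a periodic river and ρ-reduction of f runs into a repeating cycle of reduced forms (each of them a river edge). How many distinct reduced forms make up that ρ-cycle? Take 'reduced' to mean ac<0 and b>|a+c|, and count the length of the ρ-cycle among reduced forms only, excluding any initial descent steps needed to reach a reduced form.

D = 2044, ⌊√D⌋ = 45
descent: ρ → (34,-2,-15)
descent: ρ → (-15,32,17)  [lands on river]
river: ρ → (17,36,-11)
river: ρ → (-11,30,26)
river: ρ → (26,22,-15)
river: ρ → (-15,38,10)
river: ρ → (10,42,-7)
river: ρ → (-7,42,10)
river: ρ → (10,38,-15)
river: ρ → (-15,22,26)
river: ρ → (26,30,-11)
river: ρ → (-11,36,17)
river: ρ → (17,32,-15)
river: ρ → (-15,28,21)
river: ρ → (21,14,-22)
river: ρ → (-22,30,13)
river: ρ → (13,22,-30)
river: ρ → (-30,38,5)
river: ρ → (5,42,-14)
river: ρ → (-14,42,5)
river: ρ → (5,38,-30)
river: ρ → (-30,22,13)
river: ρ → (13,30,-22)
river: ρ → (-22,14,21)
river: ρ → (21,28,-15)
ρ-cycle length = 24 (tail of 2 descent steps not counted)

24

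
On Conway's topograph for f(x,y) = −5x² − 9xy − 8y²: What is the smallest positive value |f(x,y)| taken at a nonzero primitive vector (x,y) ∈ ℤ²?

translate: b→-1 (≡9 mod 10), so (5,9,8)→(5,-1,4)
flip: (5,-1,4)→(4,1,5)
reduced (well bottom): (4,1,5) with a≤c, −a<b≤a
well minimum |f| = |-4| = 4 (negative-definite)

4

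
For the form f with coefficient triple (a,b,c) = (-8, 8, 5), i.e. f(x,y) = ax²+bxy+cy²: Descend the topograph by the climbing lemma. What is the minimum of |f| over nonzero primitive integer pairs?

river: ρ → (5,12,-4)
river: ρ → (-4,12,5)
river: ρ → (5,8,-8)
river: ρ → (-8,8,5)
closes: descent 0, river 4
min |a| on river = 4

4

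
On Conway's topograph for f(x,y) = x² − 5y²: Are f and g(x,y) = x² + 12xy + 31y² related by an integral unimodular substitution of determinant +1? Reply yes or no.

D₁ = 20, D₂ = 20
river cycle of f (length 2): (1, 4, -1), (-1, 4, 1)
river cycle of g (length 2): (1, 4, -1), (-1, 4, 1)
cycles coincide ⇒ equivalent

yes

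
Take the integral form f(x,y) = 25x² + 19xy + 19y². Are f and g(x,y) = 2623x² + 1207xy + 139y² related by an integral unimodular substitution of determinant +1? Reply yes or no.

D₁ = -1539, D₂ = -1539
f: flip: (25,19,19)→(19,-19,25)
f: translate: b→19 (≡-19 mod 38), so (19,-19,25)→(19,19,25)
f: reduced (well bottom): (19,19,25) with a≤c, −a<b≤a
g: flip: (2623,1207,139)→(139,-1207,2623)
g: translate: b→-95 (≡-1207 mod 278), so (139,-1207,2623)→(139,-95,19)
g: flip: (139,-95,19)→(19,95,139)
g: translate: b→19 (≡95 mod 38), so (19,95,139)→(19,19,25)
g: reduced (well bottom): (19,19,25) with a≤c, −a<b≤a
reduced forms (19, 19, 25) vs (19, 19, 25) ⇒ equivalent

yes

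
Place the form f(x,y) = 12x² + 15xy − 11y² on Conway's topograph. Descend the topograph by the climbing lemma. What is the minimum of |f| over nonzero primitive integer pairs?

river: ρ → (-11,7,16)
river: ρ → (16,25,-2)
river: ρ → (-2,27,3)
river: ρ → (3,27,-2)
river: ρ → (-2,25,16)
river: ρ → (16,7,-11)
river: ρ → (-11,15,12)
river: ρ → (12,9,-14)
river: ρ → (-14,19,7)
river: ρ → (7,23,-8)
river: ρ → (-8,25,4)
river: ρ → (4,23,-14)
river: ρ → (-14,5,13)
river: ρ → (13,21,-6)
river: ρ → (-6,27,1)
river: ρ → (1,27,-6)
river: ρ → (-6,21,13)
river: ρ → (13,5,-14)
river: ρ → (-14,23,4)
river: ρ → (4,25,-8)
river: ρ → (-8,23,7)
river: ρ → (7,19,-14)
river: ρ → (-14,9,12)
river: ρ → (12,15,-11)
closes: descent 0, river 24
min |a| on river = 1

1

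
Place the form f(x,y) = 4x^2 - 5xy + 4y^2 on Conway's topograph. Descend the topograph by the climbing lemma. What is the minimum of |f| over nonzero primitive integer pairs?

translate: b→3 (≡-5 mod 8), so (4,-5,4)→(4,3,3)
flip: (4,3,3)→(3,-3,4)
translate: b→3 (≡-3 mod 6), so (3,-3,4)→(3,3,4)
reduced (well bottom): (3,3,4) with a≤c, −a<b≤a
well minimum = a = 3

3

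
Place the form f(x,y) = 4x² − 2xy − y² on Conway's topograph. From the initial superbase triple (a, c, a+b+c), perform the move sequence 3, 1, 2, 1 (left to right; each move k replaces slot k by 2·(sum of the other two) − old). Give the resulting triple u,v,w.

start (4,-1,1) = (f(1,0),f(0,1),f(1,1))
replace slot 3: 2·(4+(-1)) − 1 = 5 → (4,-1,5)
replace slot 1: 2·((-1)+5) − 4 = 4 → (4,-1,5)
replace slot 2: 2·(4+5) − (-1) = 19 → (4,19,5)
replace slot 1: 2·(19+5) − 4 = 44 → (44,19,5)

44,19,5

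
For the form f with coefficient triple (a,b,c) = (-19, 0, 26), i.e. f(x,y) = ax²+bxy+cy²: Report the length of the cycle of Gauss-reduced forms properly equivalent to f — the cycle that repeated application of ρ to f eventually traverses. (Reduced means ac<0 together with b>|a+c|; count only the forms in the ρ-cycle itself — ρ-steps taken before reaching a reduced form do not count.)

D = 1976, ⌊√D⌋ = 44
descent: ρ → (26,0,-19)
descent: ρ → (-19,38,7)  [lands on river]
river: ρ → (7,32,-34)
river: ρ → (-34,36,5)
river: ρ → (5,44,-2)
river: ρ → (-2,44,5)
river: ρ → (5,36,-34)
river: ρ → (-34,32,7)
river: ρ → (7,38,-19)
ρ-cycle length = 8 (tail of 2 descent steps not counted)

8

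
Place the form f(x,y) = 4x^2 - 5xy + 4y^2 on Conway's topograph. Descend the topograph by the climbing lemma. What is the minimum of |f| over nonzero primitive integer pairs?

translate: b→3 (≡-5 mod 8), so (4,-5,4)→(4,3,3)
flip: (4,3,3)→(3,-3,4)
translate: b→3 (≡-3 mod 6), so (3,-3,4)→(3,3,4)
reduced (well bottom): (3,3,4) with a≤c, −a<b≤a
well minimum = a = 3

3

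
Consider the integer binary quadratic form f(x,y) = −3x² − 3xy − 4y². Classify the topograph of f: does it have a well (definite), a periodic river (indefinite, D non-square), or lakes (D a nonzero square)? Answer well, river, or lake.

D = b²−4ac = (-3)² − 4·(-3)·(-4) = -39
D < 0 ⇒ definite ⇒ every region one sign ⇒ single well

well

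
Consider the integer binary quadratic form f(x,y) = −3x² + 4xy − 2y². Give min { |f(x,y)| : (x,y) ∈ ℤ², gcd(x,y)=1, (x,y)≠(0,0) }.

translate: b→2 (≡-4 mod 6), so (3,-4,2)→(3,2,1)
flip: (3,2,1)→(1,-2,3)
translate: b→0 (≡-2 mod 2), so (1,-2,3)→(1,0,2)
reduced (well bottom): (1,0,2) with a≤c, −a<b≤a
well minimum |f| = |-1| = 1 (negative-definite)

1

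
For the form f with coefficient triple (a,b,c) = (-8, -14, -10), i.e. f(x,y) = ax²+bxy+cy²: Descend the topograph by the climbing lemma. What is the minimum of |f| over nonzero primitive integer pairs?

translate: b→-2 (≡14 mod 16), so (8,14,10)→(8,-2,4)
flip: (8,-2,4)→(4,2,8)
reduced (well bottom): (4,2,8) with a≤c, −a<b≤a
well minimum |f| = |-4| = 4 (negative-definite)

4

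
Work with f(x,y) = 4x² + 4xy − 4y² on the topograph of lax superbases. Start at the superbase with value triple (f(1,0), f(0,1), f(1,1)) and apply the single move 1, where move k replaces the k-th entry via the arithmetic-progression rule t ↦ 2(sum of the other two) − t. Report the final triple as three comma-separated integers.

start (4,-4,4) = (f(1,0),f(0,1),f(1,1))
replace slot 1: 2·((-4)+4) − 4 = -4 → (-4,-4,4)

-4,-4,4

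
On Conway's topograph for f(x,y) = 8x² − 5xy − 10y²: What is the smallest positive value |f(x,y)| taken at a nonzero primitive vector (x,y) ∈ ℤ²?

descent: ρ → (-10,5,8)  [lands on river]
river: ρ → (8,11,-7)
river: ρ → (-7,17,2)
river: ρ → (2,15,-15)
river: ρ → (-15,15,2)
river: ρ → (2,17,-7)
river: ρ → (-7,11,8)
river: ρ → (8,5,-10)
river: ρ → (-10,15,3)
river: ρ → (3,15,-10)
closes: descent 1, river 10
min |a| on river = 2

2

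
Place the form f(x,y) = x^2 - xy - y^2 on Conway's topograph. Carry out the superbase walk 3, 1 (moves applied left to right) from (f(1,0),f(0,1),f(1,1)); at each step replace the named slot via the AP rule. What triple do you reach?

start (1,-1,-1) = (f(1,0),f(0,1),f(1,1))
replace slot 3: 2·(1+(-1)) − (-1) = 1 → (1,-1,1)
replace slot 1: 2·((-1)+1) − 1 = -1 → (-1,-1,1)

-1,-1,1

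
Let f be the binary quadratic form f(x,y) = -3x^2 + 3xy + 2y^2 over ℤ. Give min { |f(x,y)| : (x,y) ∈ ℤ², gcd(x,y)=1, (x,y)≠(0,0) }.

river: ρ → (2,5,-1)
river: ρ → (-1,5,2)
river: ρ → (2,3,-3)
river: ρ → (-3,3,2)
closes: descent 0, river 4
min |a| on river = 1

1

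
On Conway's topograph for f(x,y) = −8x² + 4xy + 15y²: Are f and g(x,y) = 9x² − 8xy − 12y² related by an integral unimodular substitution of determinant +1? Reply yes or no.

D₁ = 496, D₂ = 496
river cycle of f (length 16): (-8, 20, 3), (3, 22, -1), (-1, 22, 3), (3, 20, -8), (-8, 12, 11), (11, 10, -9), (-9, 8, 12), (12, 16, -5), (-5, 14, 15), (15, 16, -4), … (6 more)
river cycle of g (length 16): (-12, 8, 9), (9, 10, -11), (-11, 12, 8), (8, 20, -3), (-3, 22, 1), (1, 22, -3), (-3, 20, 8), (8, 12, -11), (-11, 10, 9), (9, 8, -12), … (6 more)
cycles differ ⇒ inequivalent

no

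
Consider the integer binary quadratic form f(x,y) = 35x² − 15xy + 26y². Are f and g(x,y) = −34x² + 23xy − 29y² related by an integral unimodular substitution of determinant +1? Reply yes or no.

D₁ = -3415, D₂ = -3415
f: flip: (35,-15,26)→(26,15,35)
f: reduced (well bottom): (26,15,35) with a≤c, −a<b≤a
g is negative-definite; reduce −g:
−g: flip: (34,-23,29)→(29,23,34)
−g: reduced (well bottom): (29,23,34) with a≤c, −a<b≤a
flip sign back: reduced form of g is (-29,-23,-34)
reduced forms (26, 15, 35) vs (-29, -23, -34) ⇒ inequivalent

no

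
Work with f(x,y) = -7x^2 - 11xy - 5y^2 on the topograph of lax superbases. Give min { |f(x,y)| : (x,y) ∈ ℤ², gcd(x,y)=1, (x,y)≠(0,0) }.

translate: b→-3 (≡11 mod 14), so (7,11,5)→(7,-3,1)
flip: (7,-3,1)→(1,3,7)
translate: b→1 (≡3 mod 2), so (1,3,7)→(1,1,5)
reduced (well bottom): (1,1,5) with a≤c, −a<b≤a
well minimum |f| = |-1| = 1 (negative-definite)

1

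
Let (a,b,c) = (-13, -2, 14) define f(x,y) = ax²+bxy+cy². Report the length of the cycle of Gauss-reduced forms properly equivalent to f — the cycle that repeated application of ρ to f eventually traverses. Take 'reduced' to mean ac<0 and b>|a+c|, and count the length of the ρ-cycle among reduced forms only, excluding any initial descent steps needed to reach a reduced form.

D = 732, ⌊√D⌋ = 27
descent: ρ → (14,2,-13)  [lands on river]
river: ρ → (-13,24,3)
river: ρ → (3,24,-13)
river: ρ → (-13,2,14)
river: ρ → (14,26,-1)
river: ρ → (-1,26,14)
ρ-cycle length = 6 (tail of 1 descent step not counted)

6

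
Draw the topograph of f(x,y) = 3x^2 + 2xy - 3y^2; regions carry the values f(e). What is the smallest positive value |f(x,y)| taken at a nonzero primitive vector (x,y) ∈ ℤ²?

river: ρ → (-3,4,2)
river: ρ → (2,4,-3)
river: ρ → (-3,2,3)
river: ρ → (3,4,-2)
river: ρ → (-2,4,3)
river: ρ → (3,2,-3)
closes: descent 0, river 6
min |a| on river = 2

2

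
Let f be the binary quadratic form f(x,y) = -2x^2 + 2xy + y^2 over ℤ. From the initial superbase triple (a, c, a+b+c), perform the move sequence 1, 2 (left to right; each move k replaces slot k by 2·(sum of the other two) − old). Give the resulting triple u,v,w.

start (-2,1,1) = (f(1,0),f(0,1),f(1,1))
replace slot 1: 2·(1+1) − (-2) = 6 → (6,1,1)
replace slot 2: 2·(6+1) − 1 = 13 → (6,13,1)

6,13,1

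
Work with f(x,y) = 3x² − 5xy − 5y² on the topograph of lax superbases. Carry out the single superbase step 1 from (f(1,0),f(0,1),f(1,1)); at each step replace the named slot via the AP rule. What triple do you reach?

start (3,-5,-7) = (f(1,0),f(0,1),f(1,1))
replace slot 1: 2·((-5)+(-7)) − 3 = -27 → (-27,-5,-7)

-27,-5,-7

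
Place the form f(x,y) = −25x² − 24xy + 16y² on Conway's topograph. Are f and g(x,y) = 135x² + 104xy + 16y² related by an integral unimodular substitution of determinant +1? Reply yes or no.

D₁ = 2176, D₂ = 2176
river cycle of f (length 10): (16, 24, -25), (-25, 26, 15), (15, 34, -17), (-17, 34, 15), (15, 26, -25), (-25, 24, 16), (16, 40, -9), (-9, 32, 32), (32, 32, -9), (-9, 40, 16)
river cycle of g (length 10): (16, 24, -25), (-25, 26, 15), (15, 34, -17), (-17, 34, 15), (15, 26, -25), (-25, 24, 16), (16, 40, -9), (-9, 32, 32), (32, 32, -9), (-9, 40, 16)
cycles coincide ⇒ equivalent

yes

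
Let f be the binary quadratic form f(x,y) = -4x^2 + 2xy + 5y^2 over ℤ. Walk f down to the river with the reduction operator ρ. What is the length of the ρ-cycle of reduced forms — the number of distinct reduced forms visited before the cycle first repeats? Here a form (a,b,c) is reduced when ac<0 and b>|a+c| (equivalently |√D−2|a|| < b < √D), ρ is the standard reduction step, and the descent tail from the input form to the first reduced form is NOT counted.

D = 84, ⌊√D⌋ = 9
river: ρ → (5,8,-1)
river: ρ → (-1,8,5)
river: ρ → (5,2,-4)
river: ρ → (-4,6,3)
river: ρ → (3,6,-4)
river: ρ → (-4,2,5)
ρ-cycle length = 6 (tail of 0 descent steps not counted)

6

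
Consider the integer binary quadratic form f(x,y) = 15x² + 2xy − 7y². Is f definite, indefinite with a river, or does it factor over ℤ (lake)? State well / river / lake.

D = b²−4ac = 2² − 4·15·(-7) = 424
D > 0 non-square ⇒ indefinite ⇒ periodic river

river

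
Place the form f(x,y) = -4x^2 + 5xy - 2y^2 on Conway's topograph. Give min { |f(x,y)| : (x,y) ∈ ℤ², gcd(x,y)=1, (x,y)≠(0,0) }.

translate: b→3 (≡-5 mod 8), so (4,-5,2)→(4,3,1)
flip: (4,3,1)→(1,-3,4)
translate: b→1 (≡-3 mod 2), so (1,-3,4)→(1,1,2)
reduced (well bottom): (1,1,2) with a≤c, −a<b≤a
well minimum |f| = |-1| = 1 (negative-definite)

1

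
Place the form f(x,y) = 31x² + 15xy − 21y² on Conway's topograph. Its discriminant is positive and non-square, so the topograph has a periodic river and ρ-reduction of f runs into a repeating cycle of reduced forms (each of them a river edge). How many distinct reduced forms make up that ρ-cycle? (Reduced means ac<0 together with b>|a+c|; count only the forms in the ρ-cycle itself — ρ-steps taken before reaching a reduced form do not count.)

D = 2829, ⌊√D⌋ = 53
river: ρ → (-21,27,25)
river: ρ → (25,23,-23)
river: ρ → (-23,23,25)
river: ρ → (25,27,-21)
river: ρ → (-21,15,31)
river: ρ → (31,47,-5)
river: ρ → (-5,53,1)
river: ρ → (1,53,-5)
river: ρ → (-5,47,31)
river: ρ → (31,15,-21)
ρ-cycle length = 10 (tail of 0 descent steps not counted)

10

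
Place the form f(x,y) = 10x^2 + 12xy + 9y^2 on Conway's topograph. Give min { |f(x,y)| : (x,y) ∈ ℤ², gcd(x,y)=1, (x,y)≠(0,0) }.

translate: b→-8 (≡12 mod 20), so (10,12,9)→(10,-8,7)
flip: (10,-8,7)→(7,8,10)
translate: b→-6 (≡8 mod 14), so (7,8,10)→(7,-6,9)
reduced (well bottom): (7,-6,9) with a≤c, −a<b≤a
well minimum = a = 7

7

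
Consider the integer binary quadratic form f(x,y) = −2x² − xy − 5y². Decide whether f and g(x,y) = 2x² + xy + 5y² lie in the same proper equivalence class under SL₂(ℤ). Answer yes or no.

D₁ = -39, D₂ = -39
f is negative-definite; reduce −f:
−f: reduced (well bottom): (2,1,5) with a≤c, −a<b≤a
flip sign back: reduced form of f is (-2,-1,-5)
g: reduced (well bottom): (2,1,5) with a≤c, −a<b≤a
reduced forms (-2, -1, -5) vs (2, 1, 5) ⇒ inequivalent

no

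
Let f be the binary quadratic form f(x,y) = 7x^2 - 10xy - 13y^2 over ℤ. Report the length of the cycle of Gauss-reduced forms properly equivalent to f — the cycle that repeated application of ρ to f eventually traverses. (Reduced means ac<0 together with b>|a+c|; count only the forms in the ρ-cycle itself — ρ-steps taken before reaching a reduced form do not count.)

D = 464, ⌊√D⌋ = 21
descent: ρ → (-13,10,7)  [lands on river]
river: ρ → (7,18,-5)
river: ρ → (-5,12,16)
river: ρ → (16,20,-1)
river: ρ → (-1,20,16)
river: ρ → (16,12,-5)
river: ρ → (-5,18,7)
river: ρ → (7,10,-13)
river: ρ → (-13,16,4)
river: ρ → (4,16,-13)
ρ-cycle length = 10 (tail of 1 descent step not counted)

10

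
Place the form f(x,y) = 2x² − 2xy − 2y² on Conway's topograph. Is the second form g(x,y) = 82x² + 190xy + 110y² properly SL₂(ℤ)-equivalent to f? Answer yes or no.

D₁ = 20, D₂ = 20
river cycle of f (length 2): (-2, 2, 2), (2, 2, -2)
river cycle of g (length 2): (2, 2, -2), (-2, 2, 2)
cycles coincide ⇒ equivalent

yes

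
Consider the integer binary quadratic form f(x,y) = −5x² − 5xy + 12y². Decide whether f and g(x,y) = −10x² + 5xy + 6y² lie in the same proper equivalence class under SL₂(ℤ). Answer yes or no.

D₁ = 265, D₂ = 265
river cycle of f (length 18): (-5, 15, 2), (2, 13, -12), (-12, 11, 3), (3, 13, -8), (-8, 3, 8), (8, 13, -3), (-3, 11, 12), (12, 13, -2), (-2, 15, 5), (5, 15, -2), … (8 more)
river cycle of g (length 22): (6, 7, -9), (-9, 11, 4), (4, 13, -6), (-6, 11, 6), (6, 13, -4), (-4, 11, 9), (9, 7, -6), (-6, 5, 10), (10, 15, -1), (-1, 15, 10), … (12 more)
cycles differ ⇒ inequivalent

no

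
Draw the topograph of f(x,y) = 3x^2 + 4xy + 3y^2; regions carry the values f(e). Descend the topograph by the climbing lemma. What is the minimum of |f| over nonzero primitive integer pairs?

translate: b→-2 (≡4 mod 6), so (3,4,3)→(3,-2,2)
flip: (3,-2,2)→(2,2,3)
reduced (well bottom): (2,2,3) with a≤c, −a<b≤a
well minimum = a = 2

2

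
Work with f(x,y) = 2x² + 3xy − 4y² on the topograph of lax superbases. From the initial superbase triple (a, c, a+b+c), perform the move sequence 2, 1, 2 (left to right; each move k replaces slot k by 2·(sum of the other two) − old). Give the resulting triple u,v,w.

start (2,-4,1) = (f(1,0),f(0,1),f(1,1))
replace slot 2: 2·(2+1) − (-4) = 10 → (2,10,1)
replace slot 1: 2·(10+1) − 2 = 20 → (20,10,1)
replace slot 2: 2·(20+1) − 10 = 32 → (20,32,1)

20,32,1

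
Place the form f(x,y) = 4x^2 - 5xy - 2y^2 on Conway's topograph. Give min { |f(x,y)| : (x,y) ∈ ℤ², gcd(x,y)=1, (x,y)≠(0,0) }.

descent: ρ → (-2,5,4)  [lands on river]
river: ρ → (4,3,-3)
river: ρ → (-3,3,4)
river: ρ → (4,5,-2)
river: ρ → (-2,7,1)
river: ρ → (1,7,-2)
closes: descent 1, river 6
min |a| on river = 1

1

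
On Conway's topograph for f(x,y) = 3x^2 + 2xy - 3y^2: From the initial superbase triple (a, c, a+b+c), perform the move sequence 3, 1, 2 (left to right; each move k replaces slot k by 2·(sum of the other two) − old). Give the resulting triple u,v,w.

start (3,-3,2) = (f(1,0),f(0,1),f(1,1))
replace slot 3: 2·(3+(-3)) − 2 = -2 → (3,-3,-2)
replace slot 1: 2·((-3)+(-2)) − 3 = -13 → (-13,-3,-2)
replace slot 2: 2·((-13)+(-2)) − (-3) = -27 → (-13,-27,-2)

-13,-27,-2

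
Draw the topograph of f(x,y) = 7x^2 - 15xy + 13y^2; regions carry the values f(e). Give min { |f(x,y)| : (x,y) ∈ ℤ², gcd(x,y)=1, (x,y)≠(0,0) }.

translate: b→-1 (≡-15 mod 14), so (7,-15,13)→(7,-1,5)
flip: (7,-1,5)→(5,1,7)
reduced (well bottom): (5,1,7) with a≤c, −a<b≤a
well minimum = a = 5

5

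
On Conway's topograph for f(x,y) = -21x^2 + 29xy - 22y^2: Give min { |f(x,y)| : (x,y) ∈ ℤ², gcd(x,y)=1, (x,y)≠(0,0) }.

translate: b→13 (≡-29 mod 42), so (21,-29,22)→(21,13,14)
flip: (21,13,14)→(14,-13,21)
reduced (well bottom): (14,-13,21) with a≤c, −a<b≤a
well minimum |f| = |-14| = 14 (negative-definite)

14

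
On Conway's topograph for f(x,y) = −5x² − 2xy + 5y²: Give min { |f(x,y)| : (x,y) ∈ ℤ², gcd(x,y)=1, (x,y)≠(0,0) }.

descent: ρ → (5,2,-5)  [lands on river]
river: ρ → (-5,8,2)
river: ρ → (2,8,-5)
river: ρ → (-5,2,5)
river: ρ → (5,8,-2)
river: ρ → (-2,8,5)
closes: descent 1, river 6
min |a| on river = 2

2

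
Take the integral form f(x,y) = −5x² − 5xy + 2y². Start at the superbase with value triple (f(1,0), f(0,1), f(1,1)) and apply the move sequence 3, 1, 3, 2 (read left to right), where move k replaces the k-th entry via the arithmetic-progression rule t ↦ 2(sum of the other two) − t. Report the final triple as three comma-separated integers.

start (-5,2,-8) = (f(1,0),f(0,1),f(1,1))
replace slot 3: 2·((-5)+2) − (-8) = 2 → (-5,2,2)
replace slot 1: 2·(2+2) − (-5) = 13 → (13,2,2)
replace slot 3: 2·(13+2) − 2 = 28 → (13,2,28)
replace slot 2: 2·(13+28) − 2 = 80 → (13,80,28)

13,80,28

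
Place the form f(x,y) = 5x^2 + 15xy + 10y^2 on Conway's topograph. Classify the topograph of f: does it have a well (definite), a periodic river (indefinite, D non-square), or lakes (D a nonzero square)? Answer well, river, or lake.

D = b²−4ac = 15² − 4·5·10 = 25
D = 5² is a perfect square ⇒ form factors over ℤ ⇒ lakes

lake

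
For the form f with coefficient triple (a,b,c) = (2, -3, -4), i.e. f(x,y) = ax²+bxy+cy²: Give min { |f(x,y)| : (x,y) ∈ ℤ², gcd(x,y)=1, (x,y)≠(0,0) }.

descent: ρ → (-4,3,2)  [lands on river]
river: ρ → (2,5,-2)
river: ρ → (-2,3,4)
river: ρ → (4,5,-1)
river: ρ → (-1,5,4)
river: ρ → (4,3,-2)
river: ρ → (-2,5,2)
river: ρ → (2,3,-4)
river: ρ → (-4,5,1)
river: ρ → (1,5,-4)
closes: descent 1, river 10
min |a| on river = 1

1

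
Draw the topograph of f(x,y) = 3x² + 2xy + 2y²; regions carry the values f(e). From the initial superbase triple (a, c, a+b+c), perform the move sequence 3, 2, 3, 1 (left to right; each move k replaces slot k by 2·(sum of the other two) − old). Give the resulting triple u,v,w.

start (3,2,7) = (f(1,0),f(0,1),f(1,1))
replace slot 3: 2·(3+2) − 7 = 3 → (3,2,3)
replace slot 2: 2·(3+3) − 2 = 10 → (3,10,3)
replace slot 3: 2·(3+10) − 3 = 23 → (3,10,23)
replace slot 1: 2·(10+23) − 3 = 63 → (63,10,23)

63,10,23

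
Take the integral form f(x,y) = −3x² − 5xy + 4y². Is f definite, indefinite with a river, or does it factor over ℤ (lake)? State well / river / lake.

D = b²−4ac = (-5)² − 4·(-3)·4 = 73
D > 0 non-square ⇒ indefinite ⇒ periodic river

river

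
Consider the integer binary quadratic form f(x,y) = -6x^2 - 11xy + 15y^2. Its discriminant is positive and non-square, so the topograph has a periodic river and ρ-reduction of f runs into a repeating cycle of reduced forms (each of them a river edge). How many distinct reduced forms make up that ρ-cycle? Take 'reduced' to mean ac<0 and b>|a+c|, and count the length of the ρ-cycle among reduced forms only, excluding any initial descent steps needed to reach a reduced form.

D = 481, ⌊√D⌋ = 21
descent: ρ → (15,11,-6)  [lands on river]
river: ρ → (-6,13,13)
river: ρ → (13,13,-6)
river: ρ → (-6,11,15)
river: ρ → (15,19,-2)
river: ρ → (-2,21,5)
river: ρ → (5,19,-6)
river: ρ → (-6,17,8)
river: ρ → (8,15,-8)
river: ρ → (-8,17,6)
river: ρ → (6,19,-5)
river: ρ → (-5,21,2)
river: ρ → (2,19,-15)
river: ρ → (-15,11,6)
river: ρ → (6,13,-13)
river: ρ → (-13,13,6)
river: ρ → (6,11,-15)
river: ρ → (-15,19,2)
river: ρ → (2,21,-5)
river: ρ → (-5,19,6)
river: ρ → (6,17,-8)
river: ρ → (-8,15,8)
river: ρ → (8,17,-6)
river: ρ → (-6,19,5)
river: ρ → (5,21,-2)
river: ρ → (-2,19,15)
ρ-cycle length = 26 (tail of 1 descent step not counted)

26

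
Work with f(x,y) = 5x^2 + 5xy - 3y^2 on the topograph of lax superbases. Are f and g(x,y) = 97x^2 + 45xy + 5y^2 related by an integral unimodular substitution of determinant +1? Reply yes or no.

D₁ = 85, D₂ = 85
river cycle of f (length 6): (-3, 7, 3), (3, 5, -5), (-5, 5, 3), (3, 7, -3), (-3, 5, 5), (5, 5, -3)
river cycle of g (length 6): (5, 5, -3), (-3, 7, 3), (3, 5, -5), (-5, 5, 3), (3, 7, -3), (-3, 5, 5)
cycles coincide ⇒ equivalent

yes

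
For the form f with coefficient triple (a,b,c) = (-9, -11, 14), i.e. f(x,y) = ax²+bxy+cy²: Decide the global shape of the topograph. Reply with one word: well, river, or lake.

D = b²−4ac = (-11)² − 4·(-9)·14 = 625
D = 25² is a perfect square ⇒ form factors over ℤ ⇒ lakes

lake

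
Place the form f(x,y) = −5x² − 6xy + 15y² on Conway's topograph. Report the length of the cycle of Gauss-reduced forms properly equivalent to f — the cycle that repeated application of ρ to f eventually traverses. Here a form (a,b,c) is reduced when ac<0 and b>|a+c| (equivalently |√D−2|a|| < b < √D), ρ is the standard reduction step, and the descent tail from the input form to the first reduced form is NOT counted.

D = 336, ⌊√D⌋ = 18
descent: ρ → (15,6,-5)
descent: ρ → (-5,14,7)  [lands on river]
river: ρ → (7,14,-5)
river: ρ → (-5,16,4)
river: ρ → (4,16,-5)
ρ-cycle length = 4 (tail of 2 descent steps not counted)

4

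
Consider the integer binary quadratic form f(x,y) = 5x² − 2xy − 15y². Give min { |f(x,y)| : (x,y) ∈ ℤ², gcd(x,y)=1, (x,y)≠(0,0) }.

descent: ρ → (-15,2,5)
descent: ρ → (5,8,-12)  [lands on river]
river: ρ → (-12,16,1)
river: ρ → (1,16,-12)
river: ρ → (-12,8,5)
river: ρ → (5,12,-8)
river: ρ → (-8,4,9)
river: ρ → (9,14,-3)
river: ρ → (-3,16,4)
river: ρ → (4,16,-3)
river: ρ → (-3,14,9)
river: ρ → (9,4,-8)
river: ρ → (-8,12,5)
closes: descent 2, river 12
min |a| on river = 1

1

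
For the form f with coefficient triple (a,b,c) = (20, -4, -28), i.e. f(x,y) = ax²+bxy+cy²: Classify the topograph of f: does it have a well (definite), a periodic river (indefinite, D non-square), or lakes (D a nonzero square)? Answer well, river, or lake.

D = b²−4ac = (-4)² − 4·20·(-28) = 2256
D > 0 non-square ⇒ indefinite ⇒ periodic river

river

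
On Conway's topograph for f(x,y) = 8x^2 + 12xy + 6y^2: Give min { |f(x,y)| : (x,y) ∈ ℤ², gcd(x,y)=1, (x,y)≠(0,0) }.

translate: b→-4 (≡12 mod 16), so (8,12,6)→(8,-4,2)
flip: (8,-4,2)→(2,4,8)
translate: b→0 (≡4 mod 4), so (2,4,8)→(2,0,6)
reduced (well bottom): (2,0,6) with a≤c, −a<b≤a
well minimum = a = 2

2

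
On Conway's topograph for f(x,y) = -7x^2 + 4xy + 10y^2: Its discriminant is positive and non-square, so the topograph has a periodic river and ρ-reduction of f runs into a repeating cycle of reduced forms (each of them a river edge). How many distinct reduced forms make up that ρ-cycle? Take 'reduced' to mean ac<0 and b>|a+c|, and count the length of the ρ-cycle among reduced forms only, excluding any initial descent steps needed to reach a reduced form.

D = 296, ⌊√D⌋ = 17
river: ρ → (10,16,-1)
river: ρ → (-1,16,10)
river: ρ → (10,4,-7)
river: ρ → (-7,10,7)
river: ρ → (7,4,-10)
river: ρ → (-10,16,1)
river: ρ → (1,16,-10)
river: ρ → (-10,4,7)
river: ρ → (7,10,-7)
river: ρ → (-7,4,10)
ρ-cycle length = 10 (tail of 0 descent steps not counted)

10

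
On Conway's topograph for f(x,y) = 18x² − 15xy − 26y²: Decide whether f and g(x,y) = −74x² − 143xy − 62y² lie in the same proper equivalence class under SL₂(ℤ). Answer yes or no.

D₁ = 2097, D₂ = 2097
river cycle of f (length 40): (-26, 15, 18), (18, 21, -23), (-23, 25, 16), (16, 39, -9), (-9, 33, 28), (28, 23, -14), (-14, 33, 18), (18, 39, -8), (-8, 41, 13), (13, 37, -14), … (30 more)
river cycle of g (length 40): (7, 37, -26), (-26, 15, 18), (18, 21, -23), (-23, 25, 16), (16, 39, -9), (-9, 33, 28), (28, 23, -14), (-14, 33, 18), (18, 39, -8), (-8, 41, 13), … (30 more)
cycles coincide ⇒ equivalent

yes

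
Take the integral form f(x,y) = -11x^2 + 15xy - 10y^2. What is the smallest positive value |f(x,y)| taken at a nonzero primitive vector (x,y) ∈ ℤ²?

translate: b→7 (≡-15 mod 22), so (11,-15,10)→(11,7,6)
flip: (11,7,6)→(6,-7,11)
translate: b→5 (≡-7 mod 12), so (6,-7,11)→(6,5,10)
reduced (well bottom): (6,5,10) with a≤c, −a<b≤a
well minimum |f| = |-6| = 6 (negative-definite)

6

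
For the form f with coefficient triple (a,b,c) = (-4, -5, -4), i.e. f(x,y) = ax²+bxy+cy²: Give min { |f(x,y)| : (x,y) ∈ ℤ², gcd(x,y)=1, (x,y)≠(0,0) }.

translate: b→-3 (≡5 mod 8), so (4,5,4)→(4,-3,3)
flip: (4,-3,3)→(3,3,4)
reduced (well bottom): (3,3,4) with a≤c, −a<b≤a
well minimum |f| = |-3| = 3 (negative-definite)

3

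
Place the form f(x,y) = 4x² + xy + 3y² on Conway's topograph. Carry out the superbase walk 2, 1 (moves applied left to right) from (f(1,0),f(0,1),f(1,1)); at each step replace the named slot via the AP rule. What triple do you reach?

start (4,3,8) = (f(1,0),f(0,1),f(1,1))
replace slot 2: 2·(4+8) − 3 = 21 → (4,21,8)
replace slot 1: 2·(21+8) − 4 = 54 → (54,21,8)

54,21,8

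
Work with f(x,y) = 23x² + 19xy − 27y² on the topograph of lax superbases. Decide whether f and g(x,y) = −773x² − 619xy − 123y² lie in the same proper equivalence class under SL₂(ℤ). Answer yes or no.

D₁ = 2845, D₂ = 2845
river cycle of f (length 10): (-27, 35, 15), (15, 25, -37), (-37, 49, 3), (3, 53, -3), (-3, 49, 37), (37, 25, -15), (-15, 35, 27), (27, 19, -23), (-23, 27, 23), (23, 19, -27)
river cycle of g (length 10): (-23, 27, 23), (23, 19, -27), (-27, 35, 15), (15, 25, -37), (-37, 49, 3), (3, 53, -3), (-3, 49, 37), (37, 25, -15), (-15, 35, 27), (27, 19, -23)
cycles coincide ⇒ equivalent

yes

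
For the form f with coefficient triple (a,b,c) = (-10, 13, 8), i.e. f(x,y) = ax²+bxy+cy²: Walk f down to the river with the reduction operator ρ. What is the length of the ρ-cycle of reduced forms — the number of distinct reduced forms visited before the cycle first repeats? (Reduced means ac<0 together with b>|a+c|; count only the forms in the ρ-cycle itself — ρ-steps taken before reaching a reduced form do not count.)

D = 489, ⌊√D⌋ = 22
river: ρ → (8,19,-4)
river: ρ → (-4,21,3)
river: ρ → (3,21,-4)
river: ρ → (-4,19,8)
river: ρ → (8,13,-10)
river: ρ → (-10,7,11)
river: ρ → (11,15,-6)
river: ρ → (-6,21,2)
river: ρ → (2,19,-16)
river: ρ → (-16,13,5)
river: ρ → (5,17,-10)
river: ρ → (-10,3,12)
river: ρ → (12,21,-1)
river: ρ → (-1,21,12)
river: ρ → (12,3,-10)
river: ρ → (-10,17,5)
river: ρ → (5,13,-16)
river: ρ → (-16,19,2)
river: ρ → (2,21,-6)
river: ρ → (-6,15,11)
river: ρ → (11,7,-10)
river: ρ → (-10,13,8)
ρ-cycle length = 22 (tail of 0 descent steps not counted)

22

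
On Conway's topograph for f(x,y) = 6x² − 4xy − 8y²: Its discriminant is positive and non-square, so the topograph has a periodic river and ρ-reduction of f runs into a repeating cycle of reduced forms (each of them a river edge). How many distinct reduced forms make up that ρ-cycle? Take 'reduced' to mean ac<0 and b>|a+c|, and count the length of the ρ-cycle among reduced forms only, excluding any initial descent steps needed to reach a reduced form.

D = 208, ⌊√D⌋ = 14
descent: ρ → (-8,4,6)  [lands on river]
river: ρ → (6,8,-6)
river: ρ → (-6,4,8)
river: ρ → (8,12,-2)
river: ρ → (-2,12,8)
river: ρ → (8,4,-6)
river: ρ → (-6,8,6)
river: ρ → (6,4,-8)
river: ρ → (-8,12,2)
river: ρ → (2,12,-8)
ρ-cycle length = 10 (tail of 1 descent step not counted)

10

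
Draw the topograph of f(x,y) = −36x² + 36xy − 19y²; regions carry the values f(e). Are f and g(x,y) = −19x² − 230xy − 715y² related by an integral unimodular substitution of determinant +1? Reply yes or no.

D₁ = -1440, D₂ = -1440
f is negative-definite; reduce −f:
−f: translate: b→36 (≡-36 mod 72), so (36,-36,19)→(36,36,19)
−f: flip: (36,36,19)→(19,-36,36)
−f: translate: b→2 (≡-36 mod 38), so (19,-36,36)→(19,2,19)
−f: reduced (well bottom): (19,2,19) with a≤c, −a<b≤a
flip sign back: reduced form of f is (-19,-2,-19)
g is negative-definite; reduce −g:
−g: translate: b→2 (≡230 mod 38), so (19,230,715)→(19,2,19)
−g: reduced (well bottom): (19,2,19) with a≤c, −a<b≤a
flip sign back: reduced form of g is (-19,-2,-19)
reduced forms (-19, -2, -19) vs (-19, -2, -19) ⇒ equivalent

yes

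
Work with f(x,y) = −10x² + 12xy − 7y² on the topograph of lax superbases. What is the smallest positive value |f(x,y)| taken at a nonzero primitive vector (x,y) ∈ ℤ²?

translate: b→8 (≡-12 mod 20), so (10,-12,7)→(10,8,5)
flip: (10,8,5)→(5,-8,10)
translate: b→2 (≡-8 mod 10), so (5,-8,10)→(5,2,7)
reduced (well bottom): (5,2,7) with a≤c, −a<b≤a
well minimum |f| = |-5| = 5 (negative-definite)

5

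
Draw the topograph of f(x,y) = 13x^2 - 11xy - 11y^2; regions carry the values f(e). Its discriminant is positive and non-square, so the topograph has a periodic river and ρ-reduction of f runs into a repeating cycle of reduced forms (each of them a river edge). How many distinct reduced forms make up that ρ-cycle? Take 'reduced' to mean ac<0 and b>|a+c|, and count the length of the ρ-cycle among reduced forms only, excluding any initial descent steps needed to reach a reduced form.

D = 693, ⌊√D⌋ = 26
descent: ρ → (-11,11,13)  [lands on river]
river: ρ → (13,15,-9)
river: ρ → (-9,21,7)
river: ρ → (7,21,-9)
river: ρ → (-9,15,13)
river: ρ → (13,11,-11)
ρ-cycle length = 6 (tail of 1 descent step not counted)

6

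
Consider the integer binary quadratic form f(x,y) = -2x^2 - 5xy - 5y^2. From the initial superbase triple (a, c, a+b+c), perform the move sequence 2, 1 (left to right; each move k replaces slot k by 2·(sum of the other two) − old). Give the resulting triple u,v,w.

start (-2,-5,-12) = (f(1,0),f(0,1),f(1,1))
replace slot 2: 2·((-2)+(-12)) − (-5) = -23 → (-2,-23,-12)
replace slot 1: 2·((-23)+(-12)) − (-2) = -68 → (-68,-23,-12)

-68,-23,-12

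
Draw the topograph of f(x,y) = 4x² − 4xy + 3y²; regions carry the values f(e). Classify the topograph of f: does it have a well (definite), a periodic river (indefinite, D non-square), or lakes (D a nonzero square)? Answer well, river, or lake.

D = b²−4ac = (-4)² − 4·4·3 = -32
D < 0 ⇒ definite ⇒ every region one sign ⇒ single well

well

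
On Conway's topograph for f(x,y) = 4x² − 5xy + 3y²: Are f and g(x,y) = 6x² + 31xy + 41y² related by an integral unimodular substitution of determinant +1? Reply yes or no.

D₁ = -23, D₂ = -23
f: translate: b→3 (≡-5 mod 8), so (4,-5,3)→(4,3,2)
f: flip: (4,3,2)→(2,-3,4)
f: translate: b→1 (≡-3 mod 4), so (2,-3,4)→(2,1,3)
f: reduced (well bottom): (2,1,3) with a≤c, −a<b≤a
g: translate: b→-5 (≡31 mod 12), so (6,31,41)→(6,-5,2)
g: flip: (6,-5,2)→(2,5,6)
g: translate: b→1 (≡5 mod 4), so (2,5,6)→(2,1,3)
g: reduced (well bottom): (2,1,3) with a≤c, −a<b≤a
reduced forms (2, 1, 3) vs (2, 1, 3) ⇒ equivalent

yes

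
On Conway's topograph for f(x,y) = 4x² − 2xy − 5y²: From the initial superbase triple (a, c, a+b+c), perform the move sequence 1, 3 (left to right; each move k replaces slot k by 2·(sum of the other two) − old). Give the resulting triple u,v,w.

start (4,-5,-3) = (f(1,0),f(0,1),f(1,1))
replace slot 1: 2·((-5)+(-3)) − 4 = -20 → (-20,-5,-3)
replace slot 3: 2·((-20)+(-5)) − (-3) = -47 → (-20,-5,-47)

-20,-5,-47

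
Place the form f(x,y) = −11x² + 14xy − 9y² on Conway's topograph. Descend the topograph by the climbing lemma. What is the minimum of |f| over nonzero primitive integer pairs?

translate: b→8 (≡-14 mod 22), so (11,-14,9)→(11,8,6)
flip: (11,8,6)→(6,-8,11)
translate: b→4 (≡-8 mod 12), so (6,-8,11)→(6,4,9)
reduced (well bottom): (6,4,9) with a≤c, −a<b≤a
well minimum |f| = |-6| = 6 (negative-definite)

6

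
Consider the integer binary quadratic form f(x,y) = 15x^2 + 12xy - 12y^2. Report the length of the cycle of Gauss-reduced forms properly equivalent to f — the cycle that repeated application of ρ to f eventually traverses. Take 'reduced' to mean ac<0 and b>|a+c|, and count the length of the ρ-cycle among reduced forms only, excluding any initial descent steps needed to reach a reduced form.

D = 864, ⌊√D⌋ = 29
river: ρ → (-12,12,15)
river: ρ → (15,18,-9)
river: ρ → (-9,18,15)
river: ρ → (15,12,-12)
ρ-cycle length = 4 (tail of 0 descent steps not counted)

4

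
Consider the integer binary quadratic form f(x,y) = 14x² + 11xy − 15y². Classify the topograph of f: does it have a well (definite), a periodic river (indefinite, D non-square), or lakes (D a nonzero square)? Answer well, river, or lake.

D = b²−4ac = 11² − 4·14·(-15) = 961
D = 31² is a perfect square ⇒ form factors over ℤ ⇒ lakes

lake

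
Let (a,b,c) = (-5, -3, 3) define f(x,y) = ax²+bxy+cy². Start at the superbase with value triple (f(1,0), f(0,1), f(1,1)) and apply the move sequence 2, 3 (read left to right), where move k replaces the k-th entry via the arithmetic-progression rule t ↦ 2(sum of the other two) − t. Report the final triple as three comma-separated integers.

start (-5,3,-5) = (f(1,0),f(0,1),f(1,1))
replace slot 2: 2·((-5)+(-5)) − 3 = -23 → (-5,-23,-5)
replace slot 3: 2·((-5)+(-23)) − (-5) = -51 → (-5,-23,-51)

-5,-23,-51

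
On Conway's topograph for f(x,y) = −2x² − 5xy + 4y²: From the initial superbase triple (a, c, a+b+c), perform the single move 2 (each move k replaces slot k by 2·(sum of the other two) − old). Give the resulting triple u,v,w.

start (-2,4,-3) = (f(1,0),f(0,1),f(1,1))
replace slot 2: 2·((-2)+(-3)) − 4 = -14 → (-2,-14,-3)

-2,-14,-3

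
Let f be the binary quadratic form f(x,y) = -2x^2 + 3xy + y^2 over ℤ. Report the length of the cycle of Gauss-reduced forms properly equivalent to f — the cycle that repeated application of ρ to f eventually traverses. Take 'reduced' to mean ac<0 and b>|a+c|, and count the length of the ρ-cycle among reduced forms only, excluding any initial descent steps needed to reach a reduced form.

D = 17, ⌊√D⌋ = 4
river: ρ → (1,3,-2)
river: ρ → (-2,1,2)
river: ρ → (2,3,-1)
river: ρ → (-1,3,2)
river: ρ → (2,1,-2)
river: ρ → (-2,3,1)
ρ-cycle length = 6 (tail of 0 descent steps not counted)

6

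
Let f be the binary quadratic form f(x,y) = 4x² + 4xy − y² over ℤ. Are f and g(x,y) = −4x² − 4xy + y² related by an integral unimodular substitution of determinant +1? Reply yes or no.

D₁ = 32, D₂ = 32
river cycle of f (length 2): (-1, 4, 4), (4, 4, -1)
river cycle of g (length 2): (1, 4, -4), (-4, 4, 1)
cycles differ ⇒ inequivalent

no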